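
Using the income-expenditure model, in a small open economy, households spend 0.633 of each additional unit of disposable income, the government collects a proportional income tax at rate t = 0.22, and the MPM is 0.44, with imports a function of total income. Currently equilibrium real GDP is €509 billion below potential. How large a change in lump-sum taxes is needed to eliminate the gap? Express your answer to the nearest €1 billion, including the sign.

−€761 billion

Spending multiplier = 1/(1 − c(1−t) + m) = 1/(1 − 0.633×0.78 + 0.44) = 1/0.94626 ≈ 1.057.
Tax multiplier = −c·k = −0.633/0.94626 ≈ −0.669. Need ΔY = +€509 billion, so ΔT = ΔY/(−c·k) = −(+€509 billion) × 0.94626 / 0.633 ≈ −€761 billion.
The government should cut lump-sum taxes by €761 billion.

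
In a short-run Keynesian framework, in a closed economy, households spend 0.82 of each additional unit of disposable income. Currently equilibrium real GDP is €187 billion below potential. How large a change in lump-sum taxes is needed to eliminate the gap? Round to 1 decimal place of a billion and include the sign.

Spending multiplier = 1/(1 − MPC) = 1/(1 − 0.82) = 1/0.18 ≈ 5.556.
Tax multiplier = −c·k = −0.82/0.18 ≈ −4.556. Need ΔY = +€187 billion, so ΔT = ΔY/(−c·k) = −(+€187 billion) × 0.18 / 0.82 ≈ −€41 billion.
The government should cut lump-sum taxes by €41 billion.

−€41.0 billion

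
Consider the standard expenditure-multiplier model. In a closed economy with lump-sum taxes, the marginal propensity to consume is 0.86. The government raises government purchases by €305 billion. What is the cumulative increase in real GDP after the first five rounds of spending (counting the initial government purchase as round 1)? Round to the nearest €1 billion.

Round 1 adds ΔG = €305 billion; each later round is MPC = 0.86 times the previous.
After 5 rounds: 305 + 262.3 + 225.578 + 193.99708 + 166.8374888 = ΔG·(1 − c^5)/(1 − c) = 305 × (1 − 0.4704270176)/0.14 ≈ €1,154 billion.

€1,154 billion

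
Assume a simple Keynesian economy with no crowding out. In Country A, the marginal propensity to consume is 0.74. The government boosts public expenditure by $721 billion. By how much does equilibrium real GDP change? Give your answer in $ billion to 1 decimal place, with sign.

Expenditure multiplier = 1/(1 − MPC) = 1/(1 − 0.74) = 1/0.26 ≈ 3.846.
ΔY = k × ΔG = (+$721 billion) / 0.26 ≈ +$2,773.1 billion.

+$2,773.1 billion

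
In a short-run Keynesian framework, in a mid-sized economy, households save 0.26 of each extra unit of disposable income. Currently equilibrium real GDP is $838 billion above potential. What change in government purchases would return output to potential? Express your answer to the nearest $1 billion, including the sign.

MPC = 1 − MPS = 1 − 0.26 = 0.74.
Spending multiplier = 1/(1 − MPC) = 1/(1 − 0.74) = 1/0.26 ≈ 3.846.
Need ΔY = −$838 billion, so ΔG = ΔY/k = (−$838 billion) × 0.26 ≈ −$218 billion.
The government should cut government purchases by $218 billion.

−$218 billion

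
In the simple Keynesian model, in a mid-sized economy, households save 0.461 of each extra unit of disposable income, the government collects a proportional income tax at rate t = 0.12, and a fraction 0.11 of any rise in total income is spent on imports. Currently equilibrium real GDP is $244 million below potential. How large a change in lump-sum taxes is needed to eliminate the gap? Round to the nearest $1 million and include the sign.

−$288 million

MPC = 1 − MPS = 1 − 0.461 = 0.539.
Spending multiplier = 1/(1 − c(1−t) + m) = 1/(1 − 0.539×0.88 + 0.11) = 1/0.63568 ≈ 1.573.
Tax multiplier = −c·k = −0.539/0.63568 ≈ −0.848. Need ΔY = +$244 million, so ΔT = ΔY/(−c·k) = −(+$244 million) × 0.63568 / 0.539 ≈ −$288 million.
The government should cut lump-sum taxes by $288 million.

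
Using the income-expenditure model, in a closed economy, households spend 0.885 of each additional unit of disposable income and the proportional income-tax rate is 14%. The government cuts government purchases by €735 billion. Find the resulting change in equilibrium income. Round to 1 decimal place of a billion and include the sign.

Spending multiplier = 1/(1 − c(1−t)) = 1/(1 − 0.885×0.86) = 1/0.2389 ≈ 4.186.
ΔY = k × ΔG = (−€735 billion) / 0.2389 ≈ −€3,076.6 billion.

−€3,076.6 billion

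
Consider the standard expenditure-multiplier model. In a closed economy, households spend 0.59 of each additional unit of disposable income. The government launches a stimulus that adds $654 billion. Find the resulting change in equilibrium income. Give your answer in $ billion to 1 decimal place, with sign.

+$1,595.1 billion

Spending multiplier = 1/(1 − MPC) = 1/(1 − 0.59) = 1/0.41 ≈ 2.439.
ΔY = k × ΔG = (+$654 billion) / 0.41 ≈ +$1,595.1 billion.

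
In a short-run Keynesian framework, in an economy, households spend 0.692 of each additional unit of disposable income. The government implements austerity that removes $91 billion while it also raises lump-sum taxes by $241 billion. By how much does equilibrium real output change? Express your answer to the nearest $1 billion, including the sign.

−$837 billion

Expenditure multiplier = 1/(1 − MPC) = 1/(1 − 0.692) = 1/0.308 ≈ 3.247.
ΔG contributes k·ΔG = (−$91 billion) / 0.308 ≈ −$295.5 billion.
ΔT of +$241 billion changes first-round spending by −c·ΔT = −$166.772 billion, contributing k·(−c·ΔT) = (−$166.772 billion) / 0.308 ≈ −$541.5 billion.
Net ΔY = k(ΔG − c·ΔT) = (−$257.772 billion) / 0.308 ≈ −$837 billion.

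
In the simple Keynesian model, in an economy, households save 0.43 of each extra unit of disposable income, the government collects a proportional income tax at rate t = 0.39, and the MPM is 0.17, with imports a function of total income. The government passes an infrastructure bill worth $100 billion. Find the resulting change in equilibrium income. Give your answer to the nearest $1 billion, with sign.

+$122 billion

MPC = 1 − MPS = 1 − 0.43 = 0.57.
Expenditure multiplier = 1/(1 − c(1−t) + m) = 1/(1 − 0.57×0.61 + 0.17) = 1/0.8223 ≈ 1.216.
ΔY = k × ΔG = (+$100 billion) / 0.8223 ≈ +$122 billion.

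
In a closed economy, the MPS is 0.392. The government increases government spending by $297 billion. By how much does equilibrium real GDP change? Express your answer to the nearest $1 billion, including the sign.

MPC = 1 − MPS = 1 − 0.392 = 0.608.
Government-spending multiplier = 1/(1 − MPC) = 1/(1 − 0.608) = 1/0.392 ≈ 2.551.
ΔY = k × ΔG = (+$297 billion) / 0.392 ≈ +$758 billion.

+$758 billion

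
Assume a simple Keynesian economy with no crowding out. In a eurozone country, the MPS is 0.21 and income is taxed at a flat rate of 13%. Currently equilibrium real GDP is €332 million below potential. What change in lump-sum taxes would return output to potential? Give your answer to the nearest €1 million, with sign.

−€131 million

MPC = 1 − MPS = 1 − 0.21 = 0.79.
Spending multiplier = 1/(1 − c(1−t)) = 1/(1 − 0.79×0.87) = 1/0.3127 ≈ 3.198.
Tax multiplier = −c·k = −0.79/0.3127 ≈ −2.526. Need ΔY = +€332 million, so ΔT = ΔY/(−c·k) = −(+€332 million) × 0.3127 / 0.79 ≈ −€131 million.
The government should cut lump-sum taxes by €131 million.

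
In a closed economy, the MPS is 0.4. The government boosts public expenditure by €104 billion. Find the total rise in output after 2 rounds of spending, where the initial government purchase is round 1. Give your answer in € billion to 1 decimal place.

MPC = 1 − MPS = 1 − 0.4 = 0.6.
Round 1 adds ΔG = €104 billion; each later round is MPC = 0.6 times the previous.
After 2 rounds: 104 + 62.4 = ΔG·(1 − c^2)/(1 − c) = 104 × (1 − 0.36)/0.4 = €166.4 billion.

€166.4 billion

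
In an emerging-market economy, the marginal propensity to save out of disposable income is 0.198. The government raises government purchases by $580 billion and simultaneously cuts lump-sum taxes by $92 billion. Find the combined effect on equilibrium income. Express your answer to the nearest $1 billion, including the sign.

MPC = 1 − MPS = 1 − 0.198 = 0.802.
Expenditure multiplier = 1/(1 − MPC) = 1/(1 − 0.802) = 1/0.198 ≈ 5.051.
ΔG contributes k·ΔG = (+$580 billion) / 0.198 ≈ +$2,929.3 billion.
ΔT of −$92 billion changes first-round spending by −c·ΔT = +$73.784 billion, contributing k·(−c·ΔT) = (+$73.784 billion) / 0.198 ≈ +$372.6 billion.
Net ΔY = k(ΔG − c·ΔT) = (+$653.784 billion) / 0.198 ≈ +$3,302 billion.

+$3,302 billion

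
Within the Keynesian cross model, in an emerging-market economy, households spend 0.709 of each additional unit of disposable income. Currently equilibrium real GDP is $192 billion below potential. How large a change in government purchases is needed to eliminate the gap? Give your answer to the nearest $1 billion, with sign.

+$56 billion

Spending multiplier = 1/(1 − MPC) = 1/(1 − 0.709) = 1/0.291 ≈ 3.436.
Need ΔY = +$192 billion, so ΔG = ΔY/k = (+$192 billion) × 0.291 ≈ +$56 billion.
The government should increase government purchases by $56 billion.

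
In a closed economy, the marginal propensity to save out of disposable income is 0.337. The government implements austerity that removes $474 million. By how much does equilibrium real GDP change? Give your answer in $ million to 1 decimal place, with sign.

−$1,406.5 million

MPC = 1 − MPS = 1 − 0.337 = 0.663.
Government-spending multiplier = 1/(1 − MPC) = 1/(1 − 0.663) = 1/0.337 ≈ 2.967.
ΔY = k × ΔG = (−$474 million) / 0.337 ≈ −$1,406.5 million.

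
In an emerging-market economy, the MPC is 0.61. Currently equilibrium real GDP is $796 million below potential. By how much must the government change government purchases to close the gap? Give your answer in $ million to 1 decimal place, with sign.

+$310.4 million

Spending multiplier = 1/(1 − MPC) = 1/(1 − 0.61) = 1/0.39 ≈ 2.564.
Need ΔY = +$796 million, so ΔG = ΔY/k = (+$796 million) × 0.39 ≈ +$310.4 million.
The government should increase government purchases by $310.4 million.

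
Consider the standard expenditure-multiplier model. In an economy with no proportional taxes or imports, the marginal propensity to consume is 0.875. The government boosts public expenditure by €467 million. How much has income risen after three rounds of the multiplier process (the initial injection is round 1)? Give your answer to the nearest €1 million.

€1,233 million

Round 1 adds ΔG = €467 million; each later round is MPC = 0.875 times the previous.
After 3 rounds: 467 + 408.625 + 357.546875 = ΔG·(1 − c^3)/(1 − c) = 467 × (1 − 0.669921875)/0.125 ≈ €1,233 million.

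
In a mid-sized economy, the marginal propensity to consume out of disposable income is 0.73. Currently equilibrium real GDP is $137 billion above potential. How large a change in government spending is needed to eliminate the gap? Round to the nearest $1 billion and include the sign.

−$37 billion

Spending multiplier = 1/(1 − MPC) = 1/(1 − 0.73) = 1/0.27 ≈ 3.704.
Need ΔY = −$137 billion, so ΔG = ΔY/k = (−$137 billion) × 0.27 ≈ −$37 billion.
The government should cut government spending by $37 billion.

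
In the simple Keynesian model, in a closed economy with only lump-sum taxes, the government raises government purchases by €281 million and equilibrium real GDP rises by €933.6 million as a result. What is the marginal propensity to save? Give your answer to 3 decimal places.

Implied spending multiplier k = ΔY/ΔG = 933.6/281 ≈ 3.3224.
Since k = 1/(1 − MPC), MPC = 1 − 1/k = 1 − ΔG/ΔY = 1 − 281/933.6 ≈ 0.699.
MPS = 1 − MPC = 0.301.

0.301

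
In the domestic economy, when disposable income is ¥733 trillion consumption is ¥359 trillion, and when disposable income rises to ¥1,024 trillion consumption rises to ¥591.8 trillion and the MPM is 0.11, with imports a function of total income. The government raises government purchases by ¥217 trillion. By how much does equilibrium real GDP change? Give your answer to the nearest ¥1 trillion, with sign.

+¥700 trillion

MPC = ΔC/ΔYd = (591.8 − 359)/(1,024 − 733) = 232.8/291 = 0.8.
Government-spending multiplier = 1/(1 − c + m) = 1/(1 − 0.8 + 0.11) = 1/0.31 ≈ 3.226.
ΔY = k × ΔG = (+¥217 trillion) / 0.31 = +¥700 trillion.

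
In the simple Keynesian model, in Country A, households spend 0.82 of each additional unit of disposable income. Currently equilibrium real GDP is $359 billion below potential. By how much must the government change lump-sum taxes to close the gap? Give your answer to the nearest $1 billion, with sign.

−$79 billion

Spending multiplier = 1/(1 − MPC) = 1/(1 − 0.82) = 1/0.18 ≈ 5.556.
Tax multiplier = −c·k = −0.82/0.18 ≈ −4.556. Need ΔY = +$359 billion, so ΔT = ΔY/(−c·k) = −(+$359 billion) × 0.18 / 0.82 ≈ −$79 billion.
The government should cut lump-sum taxes by $79 billion.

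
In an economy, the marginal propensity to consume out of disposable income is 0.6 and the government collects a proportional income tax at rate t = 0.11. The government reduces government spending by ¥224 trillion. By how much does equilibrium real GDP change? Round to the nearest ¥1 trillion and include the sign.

Spending multiplier = 1/(1 − c(1−t)) = 1/(1 − 0.6×0.89) = 1/0.466 ≈ 2.146.
ΔY = k × ΔG = (−¥224 trillion) / 0.466 ≈ −¥481 trillion.

−¥481 trillion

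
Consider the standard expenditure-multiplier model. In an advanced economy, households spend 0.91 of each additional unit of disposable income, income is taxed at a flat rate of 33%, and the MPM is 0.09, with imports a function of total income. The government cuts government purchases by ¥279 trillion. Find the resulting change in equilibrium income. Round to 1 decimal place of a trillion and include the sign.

−¥580.9 trillion

Spending multiplier = 1/(1 − c(1−t) + m) = 1/(1 − 0.91×0.67 + 0.09) = 1/0.4803 ≈ 2.082.
ΔY = k × ΔG = (−¥279 trillion) / 0.4803 ≈ −¥580.9 trillion.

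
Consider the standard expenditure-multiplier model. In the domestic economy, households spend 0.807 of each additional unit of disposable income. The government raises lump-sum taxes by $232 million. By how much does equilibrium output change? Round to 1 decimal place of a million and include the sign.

−$970.1 million

A lump-sum tax change of +$232 million shifts disposable income by −$232 million; first-round consumption changes by −c × ΔT = −0.807 × (+$232 million) = −$187.224 million.
Expenditure multiplier = 1/(1 − MPC) = 1/(1 − 0.807) = 1/0.193 ≈ 5.181.
The tax multiplier is −c × k ≈ −4.181, so ΔY = k × (−c·ΔT) = (−$187.224 million) / 0.193 ≈ −$970.1 million.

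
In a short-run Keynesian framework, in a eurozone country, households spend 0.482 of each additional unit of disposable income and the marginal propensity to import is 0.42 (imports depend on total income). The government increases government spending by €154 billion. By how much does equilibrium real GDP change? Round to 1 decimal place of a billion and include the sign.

+€164.2 billion

Spending multiplier = 1/(1 − c + m) = 1/(1 − 0.482 + 0.42) = 1/0.938 ≈ 1.066.
ΔY = k × ΔG = (+€154 billion) / 0.938 ≈ +€164.2 billion.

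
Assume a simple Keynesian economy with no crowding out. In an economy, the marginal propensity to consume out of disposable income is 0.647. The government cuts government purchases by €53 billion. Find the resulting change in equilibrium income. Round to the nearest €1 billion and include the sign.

Spending multiplier = 1/(1 − MPC) = 1/(1 − 0.647) = 1/0.353 ≈ 2.833.
ΔY = k × ΔG = (−€53 billion) / 0.353 ≈ −€150 billion.

−€150 billion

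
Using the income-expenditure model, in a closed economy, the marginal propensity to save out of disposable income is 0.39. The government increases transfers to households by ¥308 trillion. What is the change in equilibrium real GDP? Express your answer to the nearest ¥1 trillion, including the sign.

+¥482 trillion

MPC = 1 − MPS = 1 − 0.39 = 0.61.
The transfer change shifts disposable income by +¥308 trillion, so first-round consumption changes by c·ΔTR = 0.61 × (+¥308 trillion) = +¥187.88 trillion.
Expenditure multiplier = 1/(1 − MPC) = 1/(1 − 0.61) = 1/0.39 ≈ 2.564.
The transfer multiplier is c × k ≈ 1.564, so ΔY = k × (c·ΔTR) = (+¥187.88 trillion) / 0.39 ≈ +¥482 trillion.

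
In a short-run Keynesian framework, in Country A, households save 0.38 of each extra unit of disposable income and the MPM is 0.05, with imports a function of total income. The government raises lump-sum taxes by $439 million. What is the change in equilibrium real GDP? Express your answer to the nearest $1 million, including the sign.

−$633 million

MPC = 1 − MPS = 1 − 0.38 = 0.62.
A lump-sum tax change of +$439 million shifts disposable income by −$439 million; first-round consumption changes by −c × ΔT = −0.62 × (+$439 million) = −$272.18 million.
Expenditure multiplier = 1/(1 − c + m) = 1/(1 − 0.62 + 0.05) = 1/0.43 ≈ 2.326.
The tax multiplier is −c × k ≈ −1.442, so ΔY = k × (−c·ΔT) = (−$272.18 million) / 0.43 ≈ −$633 million.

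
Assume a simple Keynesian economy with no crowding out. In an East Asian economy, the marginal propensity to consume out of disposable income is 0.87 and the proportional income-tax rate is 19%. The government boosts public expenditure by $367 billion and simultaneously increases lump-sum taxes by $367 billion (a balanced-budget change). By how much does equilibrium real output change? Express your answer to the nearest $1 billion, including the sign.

Expenditure multiplier = 1/(1 − c(1−t)) = 1/(1 − 0.87×0.81) = 1/0.2953 ≈ 3.386.
ΔG contributes k·ΔG = (+$367 billion) / 0.2953 ≈ +$1,242.8 billion.
ΔT of +$367 billion changes first-round spending by −c·ΔT = −$319.29 billion, contributing k·(−c·ΔT) = (−$319.29 billion) / 0.2953 ≈ −$1,081.2 billion.
Net ΔY = k(ΔG − c·ΔT) = (+$47.71 billion) / 0.2953 ≈ +$162 billion.

+$162 billion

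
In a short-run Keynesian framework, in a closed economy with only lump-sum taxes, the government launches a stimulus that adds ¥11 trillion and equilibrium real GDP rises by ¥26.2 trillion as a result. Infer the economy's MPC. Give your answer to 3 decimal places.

0.580

Implied spending multiplier k = ΔY/ΔG = 26.2/11 ≈ 2.3818.
Since k = 1/(1 − MPC), MPC = 1 − 1/k = 1 − ΔG/ΔY = 1 − 11/26.2 ≈ 0.580.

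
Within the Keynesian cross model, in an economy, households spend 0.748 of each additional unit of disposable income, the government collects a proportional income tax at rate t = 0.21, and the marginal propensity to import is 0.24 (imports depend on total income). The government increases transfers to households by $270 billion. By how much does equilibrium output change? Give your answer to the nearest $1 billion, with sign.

The transfer change shifts disposable income by +$270 billion, so first-round consumption changes by c·ΔTR = 0.748 × (+$270 billion) = +$201.96 billion.
Expenditure multiplier = 1/(1 − c(1−t) + m) = 1/(1 − 0.748×0.79 + 0.24) = 1/0.64908 ≈ 1.541.
The transfer multiplier is c × k ≈ 1.152, so ΔY = k × (c·ΔTR) = (+$201.96 billion) / 0.64908 ≈ +$311 billion.

+$311 billion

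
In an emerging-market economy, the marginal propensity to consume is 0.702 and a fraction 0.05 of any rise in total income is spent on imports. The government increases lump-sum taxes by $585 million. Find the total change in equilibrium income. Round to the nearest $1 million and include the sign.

−$1,180 million

A lump-sum tax change of +$585 million shifts disposable income by −$585 million; first-round consumption changes by −c × ΔT = −0.702 × (+$585 million) = −$410.67 million.
Expenditure multiplier = 1/(1 − c + m) = 1/(1 − 0.702 + 0.05) = 1/0.348 ≈ 2.874.
The tax multiplier is −c × k ≈ −2.017, so ΔY = k × (−c·ΔT) = (−$410.67 million) / 0.348 ≈ −$1,180 million.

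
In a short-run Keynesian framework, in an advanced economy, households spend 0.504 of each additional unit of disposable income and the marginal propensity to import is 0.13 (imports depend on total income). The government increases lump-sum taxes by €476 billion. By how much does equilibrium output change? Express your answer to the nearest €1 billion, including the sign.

−€383 billion

A lump-sum tax change of +€476 billion shifts disposable income by −€476 billion; first-round consumption changes by −c × ΔT = −0.504 × (+€476 billion) = −€239.904 billion.
Expenditure multiplier = 1/(1 − c + m) = 1/(1 − 0.504 + 0.13) = 1/0.626 ≈ 1.597.
The tax multiplier is −c × k ≈ −0.805, so ΔY = k × (−c·ΔT) = (−€239.904 billion) / 0.626 ≈ −€383 billion.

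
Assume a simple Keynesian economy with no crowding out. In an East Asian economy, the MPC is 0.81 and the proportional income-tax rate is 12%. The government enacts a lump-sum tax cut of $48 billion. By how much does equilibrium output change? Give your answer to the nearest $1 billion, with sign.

A lump-sum tax change of −$48 billion shifts disposable income by +$48 billion; first-round consumption changes by −c × ΔT = −0.81 × (−$48 billion) = +$38.88 billion.
Expenditure multiplier = 1/(1 − c(1−t)) = 1/(1 − 0.81×0.88) = 1/0.2872 ≈ 3.482.
The tax multiplier is −c × k ≈ −2.82, so ΔY = k × (−c·ΔT) = (+$38.88 billion) / 0.2872 ≈ +$135 billion.

+$135 billion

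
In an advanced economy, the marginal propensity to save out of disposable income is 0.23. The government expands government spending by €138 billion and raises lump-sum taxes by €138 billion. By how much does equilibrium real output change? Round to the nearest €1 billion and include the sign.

MPC = 1 − MPS = 1 − 0.23 = 0.77.
Expenditure multiplier = 1/(1 − MPC) = 1/(1 − 0.77) = 1/0.23 ≈ 4.348.
ΔG contributes k·ΔG = (+€138 billion) / 0.23 = +€600 billion.
ΔT of +€138 billion changes first-round spending by −c·ΔT = −€106.26 billion, contributing k·(−c·ΔT) = (−€106.26 billion) / 0.23 = −€462 billion.
With ΔG = ΔT and no other leakages, the balanced-budget multiplier is 1, so ΔY = ΔG = +€138 billion.

+€138 billion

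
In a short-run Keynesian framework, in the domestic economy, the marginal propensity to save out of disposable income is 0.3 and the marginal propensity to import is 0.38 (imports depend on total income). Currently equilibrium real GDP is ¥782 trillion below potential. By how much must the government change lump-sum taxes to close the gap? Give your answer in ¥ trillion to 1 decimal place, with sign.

MPC = 1 − MPS = 1 − 0.3 = 0.7.
Spending multiplier = 1/(1 − c + m) = 1/(1 − 0.7 + 0.38) = 1/0.68 ≈ 1.471.
Tax multiplier = −c·k = −0.7/0.68 ≈ −1.029. Need ΔY = +¥782 trillion, so ΔT = ΔY/(−c·k) = −(+¥782 trillion) × 0.68 / 0.7 ≈ −¥759.7 trillion.
The government should cut lump-sum taxes by ¥759.7 trillion.

−¥759.7 trillion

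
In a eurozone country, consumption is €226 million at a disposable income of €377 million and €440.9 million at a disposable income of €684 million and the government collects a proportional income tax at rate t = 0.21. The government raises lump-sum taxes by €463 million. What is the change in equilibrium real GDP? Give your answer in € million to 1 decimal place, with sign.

−€725.1 million

MPC = ΔC/ΔYd = (440.9 − 226)/(684 − 377) = 214.9/307 = 0.7.
A lump-sum tax change of +€463 million shifts disposable income by −€463 million; first-round consumption changes by −c × ΔT = −0.7 × (+€463 million) = −€324.1 million.
Expenditure multiplier = 1/(1 − c(1−t)) = 1/(1 − 0.7×0.79) = 1/0.447 ≈ 2.237.
The tax multiplier is −c × k ≈ −1.566, so ΔY = k × (−c·ΔT) = (−€324.1 million) / 0.447 ≈ −€725.1 million.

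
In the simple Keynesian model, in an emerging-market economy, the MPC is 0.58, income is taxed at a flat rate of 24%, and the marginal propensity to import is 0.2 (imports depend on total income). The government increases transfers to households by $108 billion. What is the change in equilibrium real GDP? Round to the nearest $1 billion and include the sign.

The transfer change shifts disposable income by +$108 billion, so first-round consumption changes by c·ΔTR = 0.58 × (+$108 billion) = +$62.64 billion.
Expenditure multiplier = 1/(1 − c(1−t) + m) = 1/(1 − 0.58×0.76 + 0.2) = 1/0.7592 ≈ 1.317.
The transfer multiplier is c × k ≈ 0.764, so ΔY = k × (c·ΔTR) = (+$62.64 billion) / 0.7592 ≈ +$83 billion.

+$83 billion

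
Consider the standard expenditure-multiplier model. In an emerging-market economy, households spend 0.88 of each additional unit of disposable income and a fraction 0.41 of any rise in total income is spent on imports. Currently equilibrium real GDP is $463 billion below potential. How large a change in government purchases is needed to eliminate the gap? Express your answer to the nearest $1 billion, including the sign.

Spending multiplier = 1/(1 − c + m) = 1/(1 − 0.88 + 0.41) = 1/0.53 ≈ 1.887.
Need ΔY = +$463 billion, so ΔG = ΔY/k = (+$463 billion) × 0.53 ≈ +$245 billion.
The government should increase government purchases by $245 billion.

+$245 billion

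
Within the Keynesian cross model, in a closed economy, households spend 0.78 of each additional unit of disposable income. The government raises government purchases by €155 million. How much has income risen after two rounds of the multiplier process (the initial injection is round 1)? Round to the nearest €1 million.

€276 million

Round 1 adds ΔG = €155 million; each later round is MPC = 0.78 times the previous.
After 2 rounds: 155 + 120.9 = ΔG·(1 − c^2)/(1 − c) = 155 × (1 − 0.6084)/0.22 ≈ €276 million.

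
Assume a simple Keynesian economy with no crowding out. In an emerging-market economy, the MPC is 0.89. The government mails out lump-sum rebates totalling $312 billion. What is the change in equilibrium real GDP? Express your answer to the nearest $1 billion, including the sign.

+$2,524 billion

A lump-sum tax change of −$312 billion shifts disposable income by +$312 billion; first-round consumption changes by −c × ΔT = −0.89 × (−$312 billion) = +$277.68 billion.
Expenditure multiplier = 1/(1 − MPC) = 1/(1 − 0.89) = 1/0.11 ≈ 9.091.
The tax multiplier is −c × k ≈ −8.091, so ΔY = k × (−c·ΔT) = (+$277.68 billion) / 0.11 ≈ +$2,524 billion.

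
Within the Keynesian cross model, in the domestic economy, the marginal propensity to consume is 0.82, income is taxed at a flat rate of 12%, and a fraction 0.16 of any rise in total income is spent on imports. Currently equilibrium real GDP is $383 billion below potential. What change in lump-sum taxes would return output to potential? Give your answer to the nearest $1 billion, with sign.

−$205 billion

Spending multiplier = 1/(1 − c(1−t) + m) = 1/(1 − 0.82×0.88 + 0.16) = 1/0.4384 ≈ 2.281.
Tax multiplier = −c·k = −0.82/0.4384 ≈ −1.87. Need ΔY = +$383 billion, so ΔT = ΔY/(−c·k) = −(+$383 billion) × 0.4384 / 0.82 ≈ −$205 billion.
The government should cut lump-sum taxes by $205 billion.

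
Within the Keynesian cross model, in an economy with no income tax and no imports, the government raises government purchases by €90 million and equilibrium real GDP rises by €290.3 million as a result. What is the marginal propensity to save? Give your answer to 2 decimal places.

0.31

Implied spending multiplier k = ΔY/ΔG = 290.3/90 ≈ 3.2256.
Since k = 1/(1 − MPC), MPC = 1 − 1/k = 1 − ΔG/ΔY = 1 − 90/290.3 ≈ 0.69.
MPS = 1 − MPC = 0.31.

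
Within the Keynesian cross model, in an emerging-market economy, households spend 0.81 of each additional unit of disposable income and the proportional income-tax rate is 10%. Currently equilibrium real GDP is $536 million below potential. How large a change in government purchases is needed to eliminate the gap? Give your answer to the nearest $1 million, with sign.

Spending multiplier = 1/(1 − c(1−t)) = 1/(1 − 0.81×0.9) = 1/0.271 ≈ 3.69.
Need ΔY = +$536 million, so ΔG = ΔY/k = (+$536 million) × 0.271 ≈ +$145 million.
The government should increase government purchases by $145 million.

+$145 million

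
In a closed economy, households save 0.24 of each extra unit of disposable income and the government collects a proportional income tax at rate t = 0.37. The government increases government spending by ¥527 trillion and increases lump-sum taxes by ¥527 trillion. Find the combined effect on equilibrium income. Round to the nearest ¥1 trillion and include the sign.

MPC = 1 − MPS = 1 − 0.24 = 0.76.
Expenditure multiplier = 1/(1 − c(1−t)) = 1/(1 − 0.76×0.63) = 1/0.5212 ≈ 1.919.
ΔG contributes k·ΔG = (+¥527 trillion) / 0.5212 ≈ +¥1,011.1 trillion.
ΔT of +¥527 trillion changes first-round spending by −c·ΔT = −¥400.52 trillion, contributing k·(−c·ΔT) = (−¥400.52 trillion) / 0.5212 ≈ −¥768.5 trillion.
Net ΔY = k(ΔG − c·ΔT) = (+¥126.48 trillion) / 0.5212 ≈ +¥243 trillion.

+¥243 trillion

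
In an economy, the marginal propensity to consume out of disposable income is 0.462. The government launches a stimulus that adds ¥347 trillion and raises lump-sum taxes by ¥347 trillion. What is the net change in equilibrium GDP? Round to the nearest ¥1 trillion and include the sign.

Expenditure multiplier = 1/(1 − MPC) = 1/(1 − 0.462) = 1/0.538 ≈ 1.859.
ΔG contributes k·ΔG = (+¥347 trillion) / 0.538 ≈ +¥645 trillion.
ΔT of +¥347 trillion changes first-round spending by −c·ΔT = −¥160.314 trillion, contributing k·(−c·ΔT) = (−¥160.314 trillion) / 0.538 ≈ −¥298 trillion.
With ΔG = ΔT and no other leakages, the balanced-budget multiplier is 1, so ΔY = ΔG = +¥347 trillion.

+¥347 trillion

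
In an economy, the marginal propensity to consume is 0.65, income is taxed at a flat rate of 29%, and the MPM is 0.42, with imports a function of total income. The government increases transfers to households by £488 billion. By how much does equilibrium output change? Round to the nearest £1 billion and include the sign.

The transfer change shifts disposable income by +£488 billion, so first-round consumption changes by c·ΔTR = 0.65 × (+£488 billion) = +£317.2 billion.
Expenditure multiplier = 1/(1 − c(1−t) + m) = 1/(1 − 0.65×0.71 + 0.42) = 1/0.9585 ≈ 1.043.
The transfer multiplier is c × k ≈ 0.678, so ΔY = k × (c·ΔTR) = (+£317.2 billion) / 0.9585 ≈ +£331 billion.

+£331 billion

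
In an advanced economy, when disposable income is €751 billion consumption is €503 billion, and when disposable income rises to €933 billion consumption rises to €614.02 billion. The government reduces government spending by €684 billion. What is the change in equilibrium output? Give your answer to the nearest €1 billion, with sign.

−€1,754 billion

MPC = ΔC/ΔYd = (614.02 − 503)/(933 − 751) = 111.02/182 = 0.61.
Expenditure multiplier = 1/(1 − MPC) = 1/(1 − 0.61) = 1/0.39 ≈ 2.564.
ΔY = k × ΔG = (−€684 billion) / 0.39 ≈ −€1,754 billion.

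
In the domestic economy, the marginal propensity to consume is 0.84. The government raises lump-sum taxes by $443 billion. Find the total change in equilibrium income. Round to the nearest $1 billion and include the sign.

A lump-sum tax change of +$443 billion shifts disposable income by −$443 billion; first-round consumption changes by −c × ΔT = −0.84 × (+$443 billion) = −$372.12 billion.
Expenditure multiplier = 1/(1 − MPC) = 1/(1 − 0.84) = 1/0.16 = 6.25.
The tax multiplier is −c × k = −5.25, so ΔY = k × (−c·ΔT) = (−$372.12 billion) / 0.16 ≈ −$2,326 billion.

−$2,326 billion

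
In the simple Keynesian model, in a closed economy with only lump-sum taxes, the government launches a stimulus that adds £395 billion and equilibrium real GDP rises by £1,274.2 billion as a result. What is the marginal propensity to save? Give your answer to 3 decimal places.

Implied spending multiplier k = ΔY/ΔG = 1,274.2/395 ≈ 3.2258.
Since k = 1/(1 − MPC), MPC = 1 − 1/k = 1 − ΔG/ΔY = 1 − 395/1,274.2 ≈ 0.690.
MPS = 1 − MPC = 0.310.

0.310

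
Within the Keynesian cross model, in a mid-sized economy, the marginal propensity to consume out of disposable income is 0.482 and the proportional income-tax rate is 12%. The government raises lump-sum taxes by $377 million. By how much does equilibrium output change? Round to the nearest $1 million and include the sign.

A lump-sum tax change of +$377 million shifts disposable income by −$377 million; first-round consumption changes by −c × ΔT = −0.482 × (+$377 million) = −$181.714 million.
Expenditure multiplier = 1/(1 − c(1−t)) = 1/(1 − 0.482×0.88) = 1/0.57584 ≈ 1.737.
The tax multiplier is −c × k ≈ −0.837, so ΔY = k × (−c·ΔT) = (−$181.714 million) / 0.57584 ≈ −$316 million.

−$316 million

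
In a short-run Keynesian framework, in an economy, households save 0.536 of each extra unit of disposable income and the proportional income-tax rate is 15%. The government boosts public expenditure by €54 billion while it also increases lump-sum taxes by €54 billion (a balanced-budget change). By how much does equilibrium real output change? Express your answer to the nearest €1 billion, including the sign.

+€48 billion

MPC = 1 − MPS = 1 − 0.536 = 0.464.
Expenditure multiplier = 1/(1 − c(1−t)) = 1/(1 − 0.464×0.85) = 1/0.6056 ≈ 1.651.
ΔG contributes k·ΔG = (+€54 billion) / 0.6056 ≈ +€89.2 billion.
ΔT of +€54 billion changes first-round spending by −c·ΔT = −€25.056 billion, contributing k·(−c·ΔT) = (−€25.056 billion) / 0.6056 ≈ −€41.4 billion.
Net ΔY = k(ΔG − c·ΔT) = (+€28.944 billion) / 0.6056 ≈ +€48 billion.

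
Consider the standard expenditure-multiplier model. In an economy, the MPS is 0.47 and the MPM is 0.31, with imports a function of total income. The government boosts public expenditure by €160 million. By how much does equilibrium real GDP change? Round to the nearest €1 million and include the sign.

MPC = 1 − MPS = 1 − 0.47 = 0.53.
Expenditure multiplier = 1/(1 − c + m) = 1/(1 − 0.53 + 0.31) = 1/0.78 ≈ 1.282.
ΔY = k × ΔG = (+€160 million) / 0.78 ≈ +€205 million.

+€205 million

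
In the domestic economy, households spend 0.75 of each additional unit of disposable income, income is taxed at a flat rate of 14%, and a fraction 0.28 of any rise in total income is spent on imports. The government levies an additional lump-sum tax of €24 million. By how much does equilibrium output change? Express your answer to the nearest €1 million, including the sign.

−€28 million

A lump-sum tax change of +€24 million shifts disposable income by −€24 million; first-round consumption changes by −c × ΔT = −0.75 × (+€24 million) = −€18 million.
Expenditure multiplier = 1/(1 − c(1−t) + m) = 1/(1 − 0.75×0.86 + 0.28) = 1/0.635 ≈ 1.575.
The tax multiplier is −c × k ≈ −1.181, so ΔY = k × (−c·ΔT) = (−€18 million) / 0.635 ≈ −€28 million.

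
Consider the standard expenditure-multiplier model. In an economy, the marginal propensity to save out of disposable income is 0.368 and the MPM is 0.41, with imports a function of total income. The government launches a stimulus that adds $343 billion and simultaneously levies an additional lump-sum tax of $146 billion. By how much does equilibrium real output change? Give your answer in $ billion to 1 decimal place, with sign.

+$322.3 billion

MPC = 1 − MPS = 1 − 0.368 = 0.632.
Expenditure multiplier = 1/(1 − c + m) = 1/(1 − 0.632 + 0.41) = 1/0.778 ≈ 1.285.
ΔG contributes k·ΔG = (+$343 billion) / 0.778 ≈ +$440.9 billion.
ΔT of +$146 billion changes first-round spending by −c·ΔT = −$92.272 billion, contributing k·(−c·ΔT) = (−$92.272 billion) / 0.778 ≈ −$118.6 billion.
Net ΔY = k(ΔG − c·ΔT) = (+$250.728 billion) / 0.778 ≈ +$322.3 billion.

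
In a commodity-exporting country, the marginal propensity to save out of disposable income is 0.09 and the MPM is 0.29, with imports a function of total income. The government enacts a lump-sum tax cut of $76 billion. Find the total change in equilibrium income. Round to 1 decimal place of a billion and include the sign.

+$182.0 billion

MPC = 1 − MPS = 1 − 0.09 = 0.91.
A lump-sum tax change of −$76 billion shifts disposable income by +$76 billion; first-round consumption changes by −c × ΔT = −0.91 × (−$76 billion) = +$69.16 billion.
Expenditure multiplier = 1/(1 − c + m) = 1/(1 − 0.91 + 0.29) = 1/0.38 ≈ 2.632.
The tax multiplier is −c × k ≈ −2.395, so ΔY = k × (−c·ΔT) = (+$69.16 billion) / 0.38 = +$182 billion.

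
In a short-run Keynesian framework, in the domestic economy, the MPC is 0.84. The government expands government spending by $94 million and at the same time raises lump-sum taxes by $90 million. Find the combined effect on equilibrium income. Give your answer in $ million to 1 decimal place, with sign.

Expenditure multiplier = 1/(1 − MPC) = 1/(1 − 0.84) = 1/0.16 = 6.25.
ΔG contributes k·ΔG = (+$94 million) / 0.16 = +$587.5 million.
ΔT of +$90 million changes first-round spending by −c·ΔT = −$75.6 million, contributing k·(−c·ΔT) = (−$75.6 million) / 0.16 = −$472.5 million.
Net ΔY = k(ΔG − c·ΔT) = (+$18.4 million) / 0.16 = +$115 million.

+$115.0 million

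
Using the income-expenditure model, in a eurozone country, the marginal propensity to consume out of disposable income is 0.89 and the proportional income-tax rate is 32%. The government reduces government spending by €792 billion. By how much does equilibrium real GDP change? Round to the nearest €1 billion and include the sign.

Expenditure multiplier = 1/(1 − c(1−t)) = 1/(1 − 0.89×0.68) = 1/0.3948 ≈ 2.533.
ΔY = k × ΔG = (−€792 billion) / 0.3948 ≈ −€2,006 billion.

−€2,006 billion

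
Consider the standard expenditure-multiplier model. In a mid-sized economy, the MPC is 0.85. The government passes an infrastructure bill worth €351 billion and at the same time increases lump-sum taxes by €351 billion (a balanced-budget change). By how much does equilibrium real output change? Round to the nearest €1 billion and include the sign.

+€351 billion

Expenditure multiplier = 1/(1 − MPC) = 1/(1 − 0.85) = 1/0.15 ≈ 6.667.
ΔG contributes k·ΔG = (+€351 billion) / 0.15 = +€2,340 billion.
ΔT of +€351 billion changes first-round spending by −c·ΔT = −€298.35 billion, contributing k·(−c·ΔT) = (−€298.35 billion) / 0.15 = −€1,989 billion.
With ΔG = ΔT and no other leakages, the balanced-budget multiplier is 1, so ΔY = ΔG = +€351 billion.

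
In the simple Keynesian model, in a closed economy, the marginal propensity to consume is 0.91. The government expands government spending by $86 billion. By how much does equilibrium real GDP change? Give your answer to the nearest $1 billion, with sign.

+$956 billion

Government-spending multiplier = 1/(1 − MPC) = 1/(1 − 0.91) = 1/0.09 ≈ 11.111.
ΔY = k × ΔG = (+$86 billion) / 0.09 ≈ +$956 billion.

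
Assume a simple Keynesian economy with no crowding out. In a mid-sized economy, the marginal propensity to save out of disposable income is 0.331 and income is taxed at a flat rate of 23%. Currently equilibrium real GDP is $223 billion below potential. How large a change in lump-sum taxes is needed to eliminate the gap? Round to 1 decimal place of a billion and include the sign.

MPC = 1 − MPS = 1 − 0.331 = 0.669.
Spending multiplier = 1/(1 − c(1−t)) = 1/(1 − 0.669×0.77) = 1/0.48487 ≈ 2.062.
Tax multiplier = −c·k = −0.669/0.48487 ≈ −1.38. Need ΔY = +$223 billion, so ΔT = ΔY/(−c·k) = −(+$223 billion) × 0.48487 / 0.669 ≈ −$161.6 billion.
The government should cut lump-sum taxes by $161.6 billion.

−$161.6 billion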